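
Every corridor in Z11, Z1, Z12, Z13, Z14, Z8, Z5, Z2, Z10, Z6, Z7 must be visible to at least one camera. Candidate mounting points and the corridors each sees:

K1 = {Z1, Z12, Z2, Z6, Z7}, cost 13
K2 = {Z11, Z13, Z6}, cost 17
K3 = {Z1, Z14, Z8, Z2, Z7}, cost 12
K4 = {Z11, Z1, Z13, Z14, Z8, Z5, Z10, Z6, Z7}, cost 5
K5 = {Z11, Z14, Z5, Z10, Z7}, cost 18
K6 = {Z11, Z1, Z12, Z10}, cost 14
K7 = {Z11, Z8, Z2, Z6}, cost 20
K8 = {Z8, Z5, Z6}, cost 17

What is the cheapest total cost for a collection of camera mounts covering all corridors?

K1, K4 cover every corridor at cost 13 + 5 = 18.
Any cover uses at least 2 camera mounts; among all covering selections none totals below 18.

18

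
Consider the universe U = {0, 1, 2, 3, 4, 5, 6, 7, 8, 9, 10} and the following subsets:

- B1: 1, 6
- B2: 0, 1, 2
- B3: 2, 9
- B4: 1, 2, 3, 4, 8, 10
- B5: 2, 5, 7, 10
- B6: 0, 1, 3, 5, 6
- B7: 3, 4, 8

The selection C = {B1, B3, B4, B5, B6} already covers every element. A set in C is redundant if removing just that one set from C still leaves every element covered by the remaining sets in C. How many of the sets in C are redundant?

1

Drop B1: the rest still cover every element — redundant.
Drop B3: 9 uncovered — not redundant.
Drop B4: 4, 8 uncovered — not redundant.
Drop B5: 7 uncovered — not redundant.
Drop B6: 0 uncovered — not redundant.
1 redundant: B1.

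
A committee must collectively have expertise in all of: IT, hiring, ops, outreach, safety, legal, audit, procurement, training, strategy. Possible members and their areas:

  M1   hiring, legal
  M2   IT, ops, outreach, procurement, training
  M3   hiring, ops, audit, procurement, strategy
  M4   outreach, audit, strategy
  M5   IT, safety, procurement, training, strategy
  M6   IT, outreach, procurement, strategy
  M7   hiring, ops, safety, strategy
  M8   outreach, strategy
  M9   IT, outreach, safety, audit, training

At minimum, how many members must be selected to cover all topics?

M1, M3, M9 together cover {IT, hiring, ops, outreach, safety, legal, audit, procurement, training, strategy} — every topic.
No 2 of the 9 members cover everything (all 36 pairs fall short), so 3 is minimum.
Greedy (largest uncovered first) would take M2, M3, M1, M5 — 4 members — but 3 suffice.

3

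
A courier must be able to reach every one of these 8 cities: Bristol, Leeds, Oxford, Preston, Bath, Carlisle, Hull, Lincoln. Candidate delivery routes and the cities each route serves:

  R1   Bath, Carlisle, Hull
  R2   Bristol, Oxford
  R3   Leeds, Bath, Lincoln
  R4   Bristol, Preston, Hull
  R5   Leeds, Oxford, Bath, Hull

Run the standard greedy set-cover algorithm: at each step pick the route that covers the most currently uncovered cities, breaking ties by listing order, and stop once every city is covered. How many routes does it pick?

4

Pick 1: R5 covers 4 new cities (Leeds, Oxford, Bath, Hull).
Pick 2: R4 covers 2 new cities (Bristol, Preston).
Pick 3: R1 covers 1 new cities (Carlisle).
Pick 4: R3 covers 1 new cities (Lincoln).
Greedy uses 4 routes.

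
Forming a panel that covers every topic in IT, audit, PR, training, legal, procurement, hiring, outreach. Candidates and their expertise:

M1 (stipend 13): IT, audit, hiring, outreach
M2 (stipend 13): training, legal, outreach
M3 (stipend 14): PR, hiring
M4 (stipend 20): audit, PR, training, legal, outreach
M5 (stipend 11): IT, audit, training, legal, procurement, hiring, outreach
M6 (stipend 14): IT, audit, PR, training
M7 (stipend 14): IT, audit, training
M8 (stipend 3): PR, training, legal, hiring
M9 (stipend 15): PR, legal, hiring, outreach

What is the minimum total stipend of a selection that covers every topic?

14

M5, M8 cover every topic at stipend 11 + 3 = 14.
Any cover uses at least 2 members; among all covering selections none totals below 14.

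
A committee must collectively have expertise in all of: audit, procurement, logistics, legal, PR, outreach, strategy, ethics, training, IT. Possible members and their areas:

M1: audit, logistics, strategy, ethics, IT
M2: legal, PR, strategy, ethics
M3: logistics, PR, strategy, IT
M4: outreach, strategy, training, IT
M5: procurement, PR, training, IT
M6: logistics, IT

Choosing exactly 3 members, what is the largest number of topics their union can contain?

Choosing M1, M2, M4 covers {audit, logistics, legal, PR, outreach, strategy, ethics, training, IT} — 9 topics.
No choice of 3 members does better; here procurement is left uncovered.

9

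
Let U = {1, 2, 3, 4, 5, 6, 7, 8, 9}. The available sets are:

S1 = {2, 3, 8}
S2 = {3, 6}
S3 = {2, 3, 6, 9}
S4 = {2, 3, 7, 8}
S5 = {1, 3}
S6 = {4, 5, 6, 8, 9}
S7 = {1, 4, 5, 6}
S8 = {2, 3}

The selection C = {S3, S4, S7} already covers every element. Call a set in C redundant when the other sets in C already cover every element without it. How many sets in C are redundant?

0

Drop S3: 9 uncovered — not redundant.
Drop S4: 7, 8 uncovered — not redundant.
Drop S7: 1, 4, 5 uncovered — not redundant.
None of the sets in C is redundant.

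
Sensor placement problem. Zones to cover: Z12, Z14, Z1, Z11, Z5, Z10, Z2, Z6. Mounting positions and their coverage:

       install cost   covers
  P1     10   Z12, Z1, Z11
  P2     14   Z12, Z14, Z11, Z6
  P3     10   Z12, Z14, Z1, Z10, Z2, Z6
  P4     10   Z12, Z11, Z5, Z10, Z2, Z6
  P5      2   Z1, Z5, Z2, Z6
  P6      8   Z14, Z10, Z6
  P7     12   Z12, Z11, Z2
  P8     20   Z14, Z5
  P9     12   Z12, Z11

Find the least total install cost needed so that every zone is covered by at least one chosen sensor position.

P3, P4 cover every zone at install cost 10 + 10 = 20.
Any cover uses at least 2 sensor positions; among all covering selections none totals below 20.

20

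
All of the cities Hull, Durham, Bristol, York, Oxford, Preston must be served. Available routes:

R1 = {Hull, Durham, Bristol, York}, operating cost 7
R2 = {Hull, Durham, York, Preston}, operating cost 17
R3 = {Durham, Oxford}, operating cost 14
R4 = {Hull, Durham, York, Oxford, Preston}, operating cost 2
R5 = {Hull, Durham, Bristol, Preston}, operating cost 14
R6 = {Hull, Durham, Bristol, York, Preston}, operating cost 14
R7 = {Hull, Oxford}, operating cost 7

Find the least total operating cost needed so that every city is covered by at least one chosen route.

9

R1, R4 cover every city at operating cost 7 + 2 = 9.
Any cover uses at least 2 routes; among all covering selections none totals below 9.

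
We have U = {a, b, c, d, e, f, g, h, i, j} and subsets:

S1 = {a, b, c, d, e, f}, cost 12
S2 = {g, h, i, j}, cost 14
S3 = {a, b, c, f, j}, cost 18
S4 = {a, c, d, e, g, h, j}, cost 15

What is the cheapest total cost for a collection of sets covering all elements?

26

S1, S2 cover every element at cost 12 + 14 = 26.
Any cover uses at least 2 sets; among all covering selections none totals below 26.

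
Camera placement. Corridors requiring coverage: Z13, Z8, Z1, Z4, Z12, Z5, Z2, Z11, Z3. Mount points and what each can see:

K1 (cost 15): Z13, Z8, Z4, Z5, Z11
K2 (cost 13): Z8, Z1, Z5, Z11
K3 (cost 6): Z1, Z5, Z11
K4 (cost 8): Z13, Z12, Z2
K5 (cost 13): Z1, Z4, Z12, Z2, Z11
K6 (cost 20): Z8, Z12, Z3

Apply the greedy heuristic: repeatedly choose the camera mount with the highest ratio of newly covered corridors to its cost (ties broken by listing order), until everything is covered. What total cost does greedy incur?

Pick 1: K3 adds 3 new (Z1, Z5, Z11) at cost 6 (ratio 3/6).
Pick 2: K4 adds 3 new (Z13, Z12, Z2) at cost 8 (ratio 3/8).
Pick 3: K1 adds 2 new (Z8, Z4) at cost 15 (ratio 2/15).
Pick 4: K6 adds 1 new (Z3) at cost 20 (ratio 1/20).
Greedy total cost: 6 + 8 + 15 + 20 = 49. (The true optimum is 47, so greedy overshoots here.)

49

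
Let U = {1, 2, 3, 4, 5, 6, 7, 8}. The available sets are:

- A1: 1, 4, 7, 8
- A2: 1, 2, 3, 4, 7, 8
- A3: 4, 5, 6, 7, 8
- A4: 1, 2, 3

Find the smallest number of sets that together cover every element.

A2, A3 together cover {1, 2, 3, 4, 5, 6, 7, 8} — every element.
No single set contains all 8 elements, so 2 is optimal.

2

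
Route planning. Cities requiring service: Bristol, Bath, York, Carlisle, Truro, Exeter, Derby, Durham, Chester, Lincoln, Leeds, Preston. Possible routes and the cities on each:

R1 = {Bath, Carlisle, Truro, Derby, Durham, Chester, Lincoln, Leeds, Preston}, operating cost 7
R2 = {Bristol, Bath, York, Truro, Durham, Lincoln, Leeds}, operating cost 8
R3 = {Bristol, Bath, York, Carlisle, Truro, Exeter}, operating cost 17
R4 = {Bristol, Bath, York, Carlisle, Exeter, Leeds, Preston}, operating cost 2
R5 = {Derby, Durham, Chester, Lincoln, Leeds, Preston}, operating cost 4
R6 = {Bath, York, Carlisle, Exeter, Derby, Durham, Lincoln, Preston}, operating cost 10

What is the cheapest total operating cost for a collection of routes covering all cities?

9

R1, R4 cover every city at operating cost 7 + 2 = 9.
Any cover uses at least 2 routes; among all covering selections none totals below 9.
Greedy by coverage-per-operating cost would pick R4, R5, R1 for 13 — worse than the optimum 9.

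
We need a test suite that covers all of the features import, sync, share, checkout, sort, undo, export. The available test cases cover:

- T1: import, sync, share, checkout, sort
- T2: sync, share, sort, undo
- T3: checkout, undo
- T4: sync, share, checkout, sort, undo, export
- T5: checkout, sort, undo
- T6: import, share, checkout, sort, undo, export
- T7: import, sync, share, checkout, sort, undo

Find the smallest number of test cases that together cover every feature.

T1, T4 together cover {import, sync, share, checkout, sort, undo, export} — every feature.
No single test case contains all 7 features, so 2 is optimal.

2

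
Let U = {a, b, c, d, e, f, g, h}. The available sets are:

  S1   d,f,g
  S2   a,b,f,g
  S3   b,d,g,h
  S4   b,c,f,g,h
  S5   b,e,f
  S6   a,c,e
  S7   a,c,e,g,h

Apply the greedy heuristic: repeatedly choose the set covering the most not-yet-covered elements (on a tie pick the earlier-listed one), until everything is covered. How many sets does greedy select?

3

Pick 1: S4 covers 5 new elements (b, c, f, g, h).
Pick 2: S6 covers 2 new elements (a, e).
Pick 3: S1 covers 1 new elements (d).
Greedy uses 3 sets.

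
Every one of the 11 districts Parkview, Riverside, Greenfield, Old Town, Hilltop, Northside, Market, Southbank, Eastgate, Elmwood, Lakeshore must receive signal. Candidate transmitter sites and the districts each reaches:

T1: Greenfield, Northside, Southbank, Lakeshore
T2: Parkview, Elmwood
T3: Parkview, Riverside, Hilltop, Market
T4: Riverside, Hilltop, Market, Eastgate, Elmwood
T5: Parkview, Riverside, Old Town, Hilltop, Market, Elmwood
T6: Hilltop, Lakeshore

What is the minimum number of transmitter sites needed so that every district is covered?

T1, T4, T5 together cover {Parkview, Riverside, Greenfield, Old Town, Hilltop, Northside, Market, Southbank, Eastgate, Elmwood, Lakeshore} — every district.
No 2 of the 6 transmitter sites cover everything (all 15 pairs fall short), so 3 is minimum.

3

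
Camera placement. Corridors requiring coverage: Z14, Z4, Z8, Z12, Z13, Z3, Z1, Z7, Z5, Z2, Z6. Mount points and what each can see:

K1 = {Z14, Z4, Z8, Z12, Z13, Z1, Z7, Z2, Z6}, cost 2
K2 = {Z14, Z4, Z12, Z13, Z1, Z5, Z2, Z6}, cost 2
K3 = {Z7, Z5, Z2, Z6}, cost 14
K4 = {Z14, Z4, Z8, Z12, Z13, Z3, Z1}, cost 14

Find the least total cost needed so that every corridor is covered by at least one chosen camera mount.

K1, K2, K4 cover every corridor at cost 2 + 2 + 14 = 18.
Any cover uses at least 2 camera mounts; among all covering selections none totals below 18.

18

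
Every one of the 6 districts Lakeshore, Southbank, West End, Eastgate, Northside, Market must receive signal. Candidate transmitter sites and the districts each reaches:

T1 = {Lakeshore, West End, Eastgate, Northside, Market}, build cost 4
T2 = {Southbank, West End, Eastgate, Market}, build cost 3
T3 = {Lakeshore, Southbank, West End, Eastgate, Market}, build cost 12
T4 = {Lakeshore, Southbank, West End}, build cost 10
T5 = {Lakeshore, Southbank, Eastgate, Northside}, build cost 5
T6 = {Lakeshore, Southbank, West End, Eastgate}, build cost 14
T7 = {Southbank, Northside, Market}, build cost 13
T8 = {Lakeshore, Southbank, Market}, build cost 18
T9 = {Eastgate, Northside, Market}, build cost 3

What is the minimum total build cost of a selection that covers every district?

T1, T2 cover every district at build cost 4 + 3 = 7.
Any cover uses at least 2 transmitter sites; among all covering selections none totals below 7.

7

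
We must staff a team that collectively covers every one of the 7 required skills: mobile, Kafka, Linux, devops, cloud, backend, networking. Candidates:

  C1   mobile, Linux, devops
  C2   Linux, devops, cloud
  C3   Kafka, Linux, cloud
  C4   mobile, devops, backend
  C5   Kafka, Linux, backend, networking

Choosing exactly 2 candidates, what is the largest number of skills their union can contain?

6

Choosing C1, C5 covers {mobile, Kafka, Linux, devops, backend, networking} — 6 skills.
No choice of 2 candidates does better; here cloud is left uncovered.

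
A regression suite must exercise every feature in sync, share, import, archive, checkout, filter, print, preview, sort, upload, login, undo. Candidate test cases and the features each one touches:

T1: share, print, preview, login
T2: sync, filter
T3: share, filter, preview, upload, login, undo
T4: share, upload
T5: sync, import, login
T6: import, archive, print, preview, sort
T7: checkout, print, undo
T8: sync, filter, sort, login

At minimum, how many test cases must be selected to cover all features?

T2, T3, T6, T7 together cover {sync, share, import, archive, checkout, filter, print, preview, sort, upload, login, undo} — every feature.
No 3 of the 8 test cases cover everything (all 56 triples fall short), so 4 is minimum.

4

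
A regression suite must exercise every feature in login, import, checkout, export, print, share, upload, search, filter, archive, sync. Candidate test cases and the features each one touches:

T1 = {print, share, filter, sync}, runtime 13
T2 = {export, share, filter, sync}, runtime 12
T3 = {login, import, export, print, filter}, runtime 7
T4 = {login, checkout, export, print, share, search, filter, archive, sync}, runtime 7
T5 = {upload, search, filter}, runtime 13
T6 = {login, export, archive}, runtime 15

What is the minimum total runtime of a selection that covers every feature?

T3, T4, T5 cover every feature at runtime 7 + 7 + 13 = 27.
Any cover uses at least 3 test cases; among all covering selections none totals below 27.

27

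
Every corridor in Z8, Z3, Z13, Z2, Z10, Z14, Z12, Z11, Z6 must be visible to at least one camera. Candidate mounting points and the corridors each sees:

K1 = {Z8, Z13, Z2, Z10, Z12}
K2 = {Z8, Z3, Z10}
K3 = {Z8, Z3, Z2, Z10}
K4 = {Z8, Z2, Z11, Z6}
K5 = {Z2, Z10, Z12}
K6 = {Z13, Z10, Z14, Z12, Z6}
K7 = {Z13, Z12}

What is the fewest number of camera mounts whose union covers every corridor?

3

K2, K4, K6 together cover {Z8, Z3, Z13, Z2, Z10, Z14, Z12, Z11, Z6} — every corridor.
No 2 of the 7 camera mounts cover everything (all 21 pairs fall short), so 3 is minimum.
Greedy (largest uncovered first) would take K1, K4, K2, K6 — 4 camera mounts — but 3 suffice.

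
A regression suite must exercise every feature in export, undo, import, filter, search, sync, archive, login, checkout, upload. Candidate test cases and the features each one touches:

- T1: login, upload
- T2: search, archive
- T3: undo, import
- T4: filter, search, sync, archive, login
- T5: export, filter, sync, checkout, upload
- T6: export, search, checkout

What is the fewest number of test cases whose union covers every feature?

T3, T4, T5 together cover {export, undo, import, filter, search, sync, archive, login, checkout, upload} — every feature.
No 2 of the 6 test cases cover everything (all 15 pairs fall short), so 3 is minimum.

3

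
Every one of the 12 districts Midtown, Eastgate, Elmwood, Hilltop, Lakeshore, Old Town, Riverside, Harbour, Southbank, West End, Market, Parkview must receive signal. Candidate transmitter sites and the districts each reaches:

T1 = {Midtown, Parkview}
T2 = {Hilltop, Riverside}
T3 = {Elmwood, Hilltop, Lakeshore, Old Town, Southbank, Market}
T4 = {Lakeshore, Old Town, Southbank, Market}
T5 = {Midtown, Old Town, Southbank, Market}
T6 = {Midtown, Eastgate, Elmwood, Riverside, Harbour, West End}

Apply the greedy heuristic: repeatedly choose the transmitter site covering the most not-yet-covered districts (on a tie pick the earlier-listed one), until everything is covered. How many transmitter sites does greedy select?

3

Pick 1: T3 covers 6 new districts (Elmwood, Hilltop, Lakeshore, Old Town, Southbank, Market).
Pick 2: T6 covers 5 new districts (Midtown, Eastgate, Riverside, Harbour, West End).
Pick 3: T1 covers 1 new districts (Parkview).
Greedy uses 3 transmitter sites.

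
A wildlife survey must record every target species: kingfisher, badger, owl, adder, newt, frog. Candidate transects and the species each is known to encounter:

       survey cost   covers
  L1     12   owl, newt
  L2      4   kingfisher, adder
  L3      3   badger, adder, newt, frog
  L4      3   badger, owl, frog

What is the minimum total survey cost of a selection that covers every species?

10

L2, L3, L4 cover every species at survey cost 4 + 3 + 3 = 10.
Any cover uses at least 3 transects; among all covering selections none totals below 10.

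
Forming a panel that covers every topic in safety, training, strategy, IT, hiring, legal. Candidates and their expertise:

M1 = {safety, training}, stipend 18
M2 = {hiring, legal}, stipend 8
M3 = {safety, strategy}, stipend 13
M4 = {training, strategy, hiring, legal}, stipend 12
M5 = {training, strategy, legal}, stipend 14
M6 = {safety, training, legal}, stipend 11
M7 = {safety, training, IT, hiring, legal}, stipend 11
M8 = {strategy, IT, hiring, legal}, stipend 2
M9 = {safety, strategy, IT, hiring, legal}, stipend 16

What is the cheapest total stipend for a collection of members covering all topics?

13

M6, M8 cover every topic at stipend 11 + 2 = 13.
Any cover uses at least 2 members; among all covering selections none totals below 13.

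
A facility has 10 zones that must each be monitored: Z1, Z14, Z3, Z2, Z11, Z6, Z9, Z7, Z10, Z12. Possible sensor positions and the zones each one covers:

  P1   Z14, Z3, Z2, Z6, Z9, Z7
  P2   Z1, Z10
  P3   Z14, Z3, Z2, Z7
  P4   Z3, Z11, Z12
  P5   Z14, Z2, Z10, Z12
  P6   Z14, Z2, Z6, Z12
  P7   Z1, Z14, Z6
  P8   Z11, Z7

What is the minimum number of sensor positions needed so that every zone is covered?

P1, P2, P4 together cover {Z1, Z14, Z3, Z2, Z11, Z6, Z9, Z7, Z10, Z12} — every zone.
No 2 of the 8 sensor positions cover everything (all 28 pairs fall short), so 3 is minimum.

3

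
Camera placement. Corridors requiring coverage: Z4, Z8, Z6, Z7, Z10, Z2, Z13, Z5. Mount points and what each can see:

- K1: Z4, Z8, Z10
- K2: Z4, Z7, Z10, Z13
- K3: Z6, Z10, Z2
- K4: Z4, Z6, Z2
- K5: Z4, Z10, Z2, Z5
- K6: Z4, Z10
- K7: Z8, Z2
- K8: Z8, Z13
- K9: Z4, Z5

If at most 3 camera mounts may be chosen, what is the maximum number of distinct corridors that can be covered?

7

Choosing K1, K2, K3 covers {Z4, Z8, Z6, Z7, Z10, Z2, Z13} — 7 corridors.
No choice of 3 camera mounts does better; here Z5 is left uncovered.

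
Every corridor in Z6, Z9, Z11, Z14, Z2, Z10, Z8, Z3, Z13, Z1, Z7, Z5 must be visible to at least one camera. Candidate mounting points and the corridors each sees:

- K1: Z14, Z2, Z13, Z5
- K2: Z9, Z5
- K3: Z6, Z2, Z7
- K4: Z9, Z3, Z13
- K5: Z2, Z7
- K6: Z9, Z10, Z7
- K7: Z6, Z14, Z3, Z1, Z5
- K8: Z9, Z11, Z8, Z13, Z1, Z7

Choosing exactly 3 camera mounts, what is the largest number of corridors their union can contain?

Choosing K1, K7, K8 covers {Z6, Z9, Z11, Z14, Z2, Z8, Z3, Z13, Z1, Z7, Z5} — 11 corridors.
No choice of 3 camera mounts does better; here Z10 is left uncovered.

11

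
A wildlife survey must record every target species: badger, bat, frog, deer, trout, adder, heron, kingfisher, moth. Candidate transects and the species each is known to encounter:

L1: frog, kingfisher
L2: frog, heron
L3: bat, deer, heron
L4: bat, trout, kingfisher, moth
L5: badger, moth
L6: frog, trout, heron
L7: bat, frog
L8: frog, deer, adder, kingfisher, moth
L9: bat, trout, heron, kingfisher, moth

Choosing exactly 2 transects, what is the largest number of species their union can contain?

8

Choosing L8, L9 covers {bat, frog, deer, trout, adder, heron, kingfisher, moth} — 8 species.
No choice of 2 transects does better; here badger is left uncovered.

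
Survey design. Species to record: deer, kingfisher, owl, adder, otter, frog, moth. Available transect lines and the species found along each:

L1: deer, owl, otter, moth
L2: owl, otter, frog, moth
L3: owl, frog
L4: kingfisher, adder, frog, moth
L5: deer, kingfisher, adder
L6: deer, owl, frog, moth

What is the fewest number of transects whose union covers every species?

2

L1, L4 together cover {deer, kingfisher, owl, adder, otter, frog, moth} — every species.
No single transect contains all 7 species, so 2 is optimal.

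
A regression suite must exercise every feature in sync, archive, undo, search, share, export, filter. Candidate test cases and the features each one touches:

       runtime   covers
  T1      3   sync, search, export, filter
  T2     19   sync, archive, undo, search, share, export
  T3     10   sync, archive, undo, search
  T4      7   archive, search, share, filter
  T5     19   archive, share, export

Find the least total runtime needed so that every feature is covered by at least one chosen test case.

T1, T3, T4 cover every feature at runtime 3 + 10 + 7 = 20.
Any cover uses at least 2 test cases; among all covering selections none totals below 20.

20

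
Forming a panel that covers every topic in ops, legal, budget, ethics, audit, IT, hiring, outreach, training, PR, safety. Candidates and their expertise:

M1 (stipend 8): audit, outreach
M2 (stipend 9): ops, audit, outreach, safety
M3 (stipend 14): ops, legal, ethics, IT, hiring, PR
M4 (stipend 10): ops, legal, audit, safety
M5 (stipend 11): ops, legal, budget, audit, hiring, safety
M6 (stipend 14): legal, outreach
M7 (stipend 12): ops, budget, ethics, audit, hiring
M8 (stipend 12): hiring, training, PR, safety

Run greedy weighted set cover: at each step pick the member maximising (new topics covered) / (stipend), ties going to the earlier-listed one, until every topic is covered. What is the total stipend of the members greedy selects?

Pick 1: M5 adds 6 new (ops, legal, budget, audit, hiring, safety) at stipend 11 (ratio 6/11).
Pick 2: M3 adds 3 new (ethics, IT, PR) at stipend 14 (ratio 3/14).
Pick 3: M1 adds 1 new (outreach) at stipend 8 (ratio 1/8).
Pick 4: M8 adds 1 new (training) at stipend 12 (ratio 1/12).
Greedy total stipend: 11 + 14 + 8 + 12 = 45.

45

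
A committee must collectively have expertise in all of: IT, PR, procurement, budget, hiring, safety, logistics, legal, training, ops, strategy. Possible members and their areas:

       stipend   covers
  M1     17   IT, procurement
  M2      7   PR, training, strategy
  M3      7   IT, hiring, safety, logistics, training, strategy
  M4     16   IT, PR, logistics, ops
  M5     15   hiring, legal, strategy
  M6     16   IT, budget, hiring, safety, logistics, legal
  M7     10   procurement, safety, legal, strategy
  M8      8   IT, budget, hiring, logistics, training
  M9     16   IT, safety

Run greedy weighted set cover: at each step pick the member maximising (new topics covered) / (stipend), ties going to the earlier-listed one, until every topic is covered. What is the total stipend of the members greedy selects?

48

Pick 1: M3 adds 6 new (IT, hiring, safety, logistics, training, strategy) at stipend 7 (ratio 6/7).
Pick 2: M7 adds 2 new (procurement, legal) at stipend 10 (ratio 2/10).
Pick 3: M2 adds 1 new (PR) at stipend 7 (ratio 1/7).
Pick 4: M8 adds 1 new (budget) at stipend 8 (ratio 1/8).
Pick 5: M4 adds 1 new (ops) at stipend 16 (ratio 1/16).
Greedy total stipend: 7 + 10 + 7 + 8 + 16 = 48. (The true optimum is 34, so greedy overshoots here.)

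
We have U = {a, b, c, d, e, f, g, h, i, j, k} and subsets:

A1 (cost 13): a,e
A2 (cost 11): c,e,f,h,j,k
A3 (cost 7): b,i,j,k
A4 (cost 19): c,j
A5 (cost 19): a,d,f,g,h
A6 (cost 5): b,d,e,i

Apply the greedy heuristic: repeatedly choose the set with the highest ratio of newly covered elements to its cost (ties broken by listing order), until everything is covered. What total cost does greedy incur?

35

Pick 1: A6 adds 4 new (b, d, e, i) at cost 5 (ratio 4/5).
Pick 2: A2 adds 5 new (c, f, h, j, k) at cost 11 (ratio 5/11).
Pick 3: A5 adds 2 new (a, g) at cost 19 (ratio 2/19).
Greedy total cost: 5 + 11 + 19 = 35.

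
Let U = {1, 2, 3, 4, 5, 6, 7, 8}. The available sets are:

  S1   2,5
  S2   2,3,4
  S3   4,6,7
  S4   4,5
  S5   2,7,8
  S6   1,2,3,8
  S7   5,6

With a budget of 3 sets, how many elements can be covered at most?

Choosing S1, S3, S6 covers {1, 2, 3, 4, 5, 6, 7, 8} — 8 elements.
That is all 8 elements.

8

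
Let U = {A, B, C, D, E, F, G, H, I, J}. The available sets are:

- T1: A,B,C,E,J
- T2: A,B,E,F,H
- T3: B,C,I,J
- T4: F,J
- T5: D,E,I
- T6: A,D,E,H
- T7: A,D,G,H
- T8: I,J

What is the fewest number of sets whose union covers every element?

3

T2, T3, T7 together cover {A, B, C, D, E, F, G, H, I, J} — every element.
No 2 of the 8 sets cover everything (all 28 pairs fall short), so 3 is minimum.
Greedy (largest uncovered first) would take T1, T7, T2, T3 — 4 sets — but 3 suffice.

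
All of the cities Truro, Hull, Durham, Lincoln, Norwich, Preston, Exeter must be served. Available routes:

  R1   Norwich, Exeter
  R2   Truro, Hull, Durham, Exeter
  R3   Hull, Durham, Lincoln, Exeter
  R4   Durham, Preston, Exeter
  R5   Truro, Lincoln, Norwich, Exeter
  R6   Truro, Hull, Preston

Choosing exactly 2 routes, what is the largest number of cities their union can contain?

6

Choosing R2, R5 covers {Truro, Hull, Durham, Lincoln, Norwich, Exeter} — 6 cities.
No choice of 2 routes does better; here Preston is left uncovered.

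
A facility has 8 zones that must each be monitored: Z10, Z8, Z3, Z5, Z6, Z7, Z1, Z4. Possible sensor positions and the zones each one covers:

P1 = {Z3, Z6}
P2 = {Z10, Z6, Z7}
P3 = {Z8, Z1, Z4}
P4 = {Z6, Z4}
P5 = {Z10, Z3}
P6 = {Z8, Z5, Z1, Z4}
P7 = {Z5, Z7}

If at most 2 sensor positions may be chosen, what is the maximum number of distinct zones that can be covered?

7

Choosing P2, P6 covers {Z10, Z8, Z5, Z6, Z7, Z1, Z4} — 7 zones.
No choice of 2 sensor positions does better; here Z3 is left uncovered.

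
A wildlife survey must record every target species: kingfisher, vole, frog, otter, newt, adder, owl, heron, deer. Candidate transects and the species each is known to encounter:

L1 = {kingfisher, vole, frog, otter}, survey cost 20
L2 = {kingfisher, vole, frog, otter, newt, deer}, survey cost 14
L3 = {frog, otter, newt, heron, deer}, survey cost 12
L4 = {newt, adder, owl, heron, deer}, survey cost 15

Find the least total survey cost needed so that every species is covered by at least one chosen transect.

29

L2, L4 cover every species at survey cost 14 + 15 = 29.
Any cover uses at least 2 transects; among all covering selections none totals below 29.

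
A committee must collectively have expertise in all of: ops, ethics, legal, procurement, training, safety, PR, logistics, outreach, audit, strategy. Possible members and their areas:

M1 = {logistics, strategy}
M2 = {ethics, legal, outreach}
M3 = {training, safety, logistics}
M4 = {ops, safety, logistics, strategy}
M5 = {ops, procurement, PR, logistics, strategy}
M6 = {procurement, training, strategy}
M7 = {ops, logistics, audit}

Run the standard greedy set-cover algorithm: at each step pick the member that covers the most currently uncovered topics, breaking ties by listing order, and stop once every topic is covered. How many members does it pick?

Pick 1: M5 covers 5 new topics (ops, procurement, PR, logistics, strategy).
Pick 2: M2 covers 3 new topics (ethics, legal, outreach).
Pick 3: M3 covers 2 new topics (training, safety).
Pick 4: M7 covers 1 new topics (audit).
Greedy uses 4 members.

4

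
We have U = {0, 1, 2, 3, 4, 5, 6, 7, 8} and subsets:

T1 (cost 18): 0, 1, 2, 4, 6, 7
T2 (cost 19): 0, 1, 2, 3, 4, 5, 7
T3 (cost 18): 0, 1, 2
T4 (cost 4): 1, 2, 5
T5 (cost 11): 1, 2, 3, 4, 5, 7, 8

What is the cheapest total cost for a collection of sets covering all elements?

T1, T5 cover every element at cost 18 + 11 = 29.
Any cover uses at least 2 sets; among all covering selections none totals below 29.
Greedy by coverage-per-cost would pick T4, T5, T1 for 33 — worse than the optimum 29.

29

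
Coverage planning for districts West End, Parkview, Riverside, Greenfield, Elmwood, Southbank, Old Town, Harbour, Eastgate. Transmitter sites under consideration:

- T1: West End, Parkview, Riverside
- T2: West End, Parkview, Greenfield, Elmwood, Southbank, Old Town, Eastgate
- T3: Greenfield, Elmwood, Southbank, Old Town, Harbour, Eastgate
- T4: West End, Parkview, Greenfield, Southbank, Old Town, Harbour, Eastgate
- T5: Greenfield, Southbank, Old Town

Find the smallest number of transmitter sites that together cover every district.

T1, T3 together cover {West End, Parkview, Riverside, Greenfield, Elmwood, Southbank, Old Town, Harbour, Eastgate} — every district.
No single transmitter site contains all 9 districts, so 2 is optimal.
Greedy (largest uncovered first) would take T2, T1, T3 — 3 transmitter sites — but 2 suffice.

2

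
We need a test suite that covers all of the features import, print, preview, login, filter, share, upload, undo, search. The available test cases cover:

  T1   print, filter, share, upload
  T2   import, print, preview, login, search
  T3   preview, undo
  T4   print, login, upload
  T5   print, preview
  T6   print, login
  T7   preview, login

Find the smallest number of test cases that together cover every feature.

3

T1, T2, T3 together cover {import, print, preview, login, filter, share, upload, undo, search} — every feature.
No 2 of the 7 test cases cover everything (all 21 pairs fall short), so 3 is minimum.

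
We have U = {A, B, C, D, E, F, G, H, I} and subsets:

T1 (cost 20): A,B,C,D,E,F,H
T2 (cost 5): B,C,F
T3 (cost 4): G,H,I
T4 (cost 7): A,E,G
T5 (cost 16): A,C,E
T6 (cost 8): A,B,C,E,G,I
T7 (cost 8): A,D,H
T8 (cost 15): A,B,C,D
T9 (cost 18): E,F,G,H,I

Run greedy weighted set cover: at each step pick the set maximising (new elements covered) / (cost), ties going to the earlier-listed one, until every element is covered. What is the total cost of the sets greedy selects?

24

Pick 1: T3 adds 3 new (G, H, I) at cost 4 (ratio 3/4).
Pick 2: T2 adds 3 new (B, C, F) at cost 5 (ratio 3/5).
Pick 3: T4 adds 2 new (A, E) at cost 7 (ratio 2/7).
Pick 4: T7 adds 1 new (D) at cost 8 (ratio 1/8).
Greedy total cost: 4 + 5 + 7 + 8 = 24. (The true optimum is 21, so greedy overshoots here.)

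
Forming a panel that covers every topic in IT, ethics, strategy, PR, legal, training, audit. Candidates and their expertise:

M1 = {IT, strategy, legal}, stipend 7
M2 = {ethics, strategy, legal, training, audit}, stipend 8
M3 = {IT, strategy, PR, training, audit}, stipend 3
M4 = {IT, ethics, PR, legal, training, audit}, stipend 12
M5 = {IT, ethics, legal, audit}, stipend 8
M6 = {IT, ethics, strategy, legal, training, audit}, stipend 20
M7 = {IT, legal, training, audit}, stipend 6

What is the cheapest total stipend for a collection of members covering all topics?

11

M2, M3 cover every topic at stipend 8 + 3 = 11.
Any cover uses at least 2 members; among all covering selections none totals below 11.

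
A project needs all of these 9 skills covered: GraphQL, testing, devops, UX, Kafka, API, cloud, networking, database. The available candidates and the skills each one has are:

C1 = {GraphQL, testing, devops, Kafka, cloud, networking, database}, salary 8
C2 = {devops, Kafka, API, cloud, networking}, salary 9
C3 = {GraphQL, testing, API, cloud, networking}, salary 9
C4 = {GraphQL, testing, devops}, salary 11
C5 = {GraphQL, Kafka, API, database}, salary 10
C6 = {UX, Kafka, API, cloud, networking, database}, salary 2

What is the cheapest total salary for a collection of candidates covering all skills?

10

C1, C6 cover every skill at salary 8 + 2 = 10.
Any cover uses at least 2 candidates; among all covering selections none totals below 10.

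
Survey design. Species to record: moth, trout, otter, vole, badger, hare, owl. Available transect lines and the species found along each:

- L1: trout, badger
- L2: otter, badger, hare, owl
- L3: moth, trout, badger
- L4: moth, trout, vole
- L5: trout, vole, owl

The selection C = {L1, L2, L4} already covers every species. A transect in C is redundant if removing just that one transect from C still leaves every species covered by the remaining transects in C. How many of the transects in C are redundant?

1

Drop L1: the rest still cover every species — redundant.
Drop L2: otter, hare, owl uncovered — not redundant.
Drop L4: moth, vole uncovered — not redundant.
1 redundant: L1.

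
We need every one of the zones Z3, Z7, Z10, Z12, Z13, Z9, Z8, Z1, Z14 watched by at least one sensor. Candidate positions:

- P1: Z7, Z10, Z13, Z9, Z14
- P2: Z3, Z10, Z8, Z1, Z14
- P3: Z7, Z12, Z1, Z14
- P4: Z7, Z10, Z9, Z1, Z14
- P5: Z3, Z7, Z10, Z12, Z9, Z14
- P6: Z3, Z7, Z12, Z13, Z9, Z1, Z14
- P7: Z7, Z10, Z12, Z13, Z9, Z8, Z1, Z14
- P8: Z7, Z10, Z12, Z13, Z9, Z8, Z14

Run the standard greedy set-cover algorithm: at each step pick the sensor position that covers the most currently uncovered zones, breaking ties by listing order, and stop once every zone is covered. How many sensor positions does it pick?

Pick 1: P7 covers 8 new zones (Z7, Z10, Z12, Z13, Z9, Z8, Z1, Z14).
Pick 2: P2 covers 1 new zones (Z3).
Greedy uses 2 sensor positions.

2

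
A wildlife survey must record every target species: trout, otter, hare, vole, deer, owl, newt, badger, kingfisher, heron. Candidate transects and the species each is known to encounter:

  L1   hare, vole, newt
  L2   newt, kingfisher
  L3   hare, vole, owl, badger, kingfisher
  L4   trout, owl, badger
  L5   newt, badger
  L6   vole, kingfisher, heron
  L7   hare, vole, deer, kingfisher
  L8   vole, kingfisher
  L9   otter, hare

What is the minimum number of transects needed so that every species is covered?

5

L1, L4, L6, L7, L9 together cover {trout, otter, hare, vole, deer, owl, newt, badger, kingfisher, heron} — every species.
No 4 of the 9 transects cover everything (all 126 size-4 selections fall short), so 5 is minimum.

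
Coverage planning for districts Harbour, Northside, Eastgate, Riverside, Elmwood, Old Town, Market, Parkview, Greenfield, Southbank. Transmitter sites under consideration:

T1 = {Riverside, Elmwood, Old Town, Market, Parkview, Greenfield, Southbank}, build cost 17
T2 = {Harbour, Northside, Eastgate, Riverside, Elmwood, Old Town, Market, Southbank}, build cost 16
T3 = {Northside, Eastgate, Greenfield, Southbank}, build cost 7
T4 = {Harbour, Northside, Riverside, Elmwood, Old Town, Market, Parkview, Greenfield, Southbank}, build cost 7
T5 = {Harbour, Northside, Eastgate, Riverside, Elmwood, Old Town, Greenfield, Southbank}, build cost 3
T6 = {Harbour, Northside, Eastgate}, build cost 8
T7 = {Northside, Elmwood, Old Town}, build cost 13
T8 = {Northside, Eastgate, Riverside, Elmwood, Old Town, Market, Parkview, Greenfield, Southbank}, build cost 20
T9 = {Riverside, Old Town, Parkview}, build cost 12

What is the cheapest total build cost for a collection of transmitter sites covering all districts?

10

T4, T5 cover every district at build cost 7 + 3 = 10.
Any cover uses at least 2 transmitter sites; among all covering selections none totals below 10.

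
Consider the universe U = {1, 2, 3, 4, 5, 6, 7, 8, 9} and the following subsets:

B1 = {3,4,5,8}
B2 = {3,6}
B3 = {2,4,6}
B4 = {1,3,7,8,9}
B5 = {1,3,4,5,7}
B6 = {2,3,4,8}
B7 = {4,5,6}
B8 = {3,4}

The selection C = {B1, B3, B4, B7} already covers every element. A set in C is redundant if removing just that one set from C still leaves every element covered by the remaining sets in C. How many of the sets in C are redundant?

2

Drop B1: the rest still cover every element — redundant.
Drop B3: 2 uncovered — not redundant.
Drop B4: 1, 7, 9 uncovered — not redundant.
Drop B7: the rest still cover every element — redundant.
2 redundant: B1, B7.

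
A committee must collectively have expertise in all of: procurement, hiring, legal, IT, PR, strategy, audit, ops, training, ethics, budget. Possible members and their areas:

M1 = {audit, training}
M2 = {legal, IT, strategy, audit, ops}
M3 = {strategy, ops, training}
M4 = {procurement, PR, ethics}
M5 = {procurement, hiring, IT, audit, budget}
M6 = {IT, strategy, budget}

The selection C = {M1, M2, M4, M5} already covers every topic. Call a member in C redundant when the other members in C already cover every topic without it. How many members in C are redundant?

Drop M1: training uncovered — not redundant.
Drop M2: legal, strategy, ops uncovered — not redundant.
Drop M4: PR, ethics uncovered — not redundant.
Drop M5: hiring, budget uncovered — not redundant.
None of the members in C is redundant.

0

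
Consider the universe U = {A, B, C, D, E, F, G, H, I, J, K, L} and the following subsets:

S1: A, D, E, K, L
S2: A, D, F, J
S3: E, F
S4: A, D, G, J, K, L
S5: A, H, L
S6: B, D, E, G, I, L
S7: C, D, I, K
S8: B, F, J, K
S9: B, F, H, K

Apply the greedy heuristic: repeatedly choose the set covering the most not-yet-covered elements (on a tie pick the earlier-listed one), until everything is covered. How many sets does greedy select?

Pick 1: S4 covers 6 new elements (A, D, G, J, K, L).
Pick 2: S6 covers 3 new elements (B, E, I).
Pick 3: S9 covers 2 new elements (F, H).
Pick 4: S7 covers 1 new elements (C).
Greedy uses 4 sets.

4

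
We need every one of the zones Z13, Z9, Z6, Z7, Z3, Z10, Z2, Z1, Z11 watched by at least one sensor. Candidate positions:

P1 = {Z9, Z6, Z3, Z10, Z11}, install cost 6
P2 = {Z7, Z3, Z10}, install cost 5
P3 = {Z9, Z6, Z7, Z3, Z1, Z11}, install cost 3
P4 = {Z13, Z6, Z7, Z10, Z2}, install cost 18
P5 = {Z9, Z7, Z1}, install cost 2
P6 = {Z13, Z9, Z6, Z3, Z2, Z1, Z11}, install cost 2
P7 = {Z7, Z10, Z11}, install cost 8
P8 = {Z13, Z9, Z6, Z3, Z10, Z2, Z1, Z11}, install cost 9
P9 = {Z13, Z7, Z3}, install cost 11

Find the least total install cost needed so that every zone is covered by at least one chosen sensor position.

P2, P6 cover every zone at install cost 5 + 2 = 7.
Any cover uses at least 2 sensor positions; among all covering selections none totals below 7.
Greedy by coverage-per-install cost would pick P6, P5, P2 for 9 — worse than the optimum 7.

7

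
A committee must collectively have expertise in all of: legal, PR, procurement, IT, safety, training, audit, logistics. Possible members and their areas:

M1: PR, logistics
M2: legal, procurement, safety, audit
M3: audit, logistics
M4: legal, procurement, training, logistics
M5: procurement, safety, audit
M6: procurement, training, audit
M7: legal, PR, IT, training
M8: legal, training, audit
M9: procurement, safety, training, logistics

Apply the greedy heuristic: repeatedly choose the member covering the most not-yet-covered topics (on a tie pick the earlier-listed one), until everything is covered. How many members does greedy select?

3

Pick 1: M2 covers 4 new topics (legal, procurement, safety, audit).
Pick 2: M7 covers 3 new topics (PR, IT, training).
Pick 3: M1 covers 1 new topics (logistics).
Greedy uses 3 members.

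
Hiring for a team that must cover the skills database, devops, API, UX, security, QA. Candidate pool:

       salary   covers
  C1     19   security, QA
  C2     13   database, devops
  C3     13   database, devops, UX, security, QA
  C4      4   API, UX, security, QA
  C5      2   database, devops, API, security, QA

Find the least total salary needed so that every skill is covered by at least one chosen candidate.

6

C4, C5 cover every skill at salary 4 + 2 = 6.
Any cover uses at least 2 candidates; among all covering selections none totals below 6.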